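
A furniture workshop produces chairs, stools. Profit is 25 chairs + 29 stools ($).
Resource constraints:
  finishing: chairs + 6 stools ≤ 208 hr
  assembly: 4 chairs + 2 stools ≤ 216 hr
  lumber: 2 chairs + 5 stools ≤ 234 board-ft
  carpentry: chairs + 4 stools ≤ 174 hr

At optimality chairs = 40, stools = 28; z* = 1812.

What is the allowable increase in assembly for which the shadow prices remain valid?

44

Binding constraints: finishing, assembly. The basis is B = [[1,6],[4,2]] with det -22.
Per unit increase in assembly, x* moves by d = (0.2727, -0.0455).
The basis stays optimal until lumber becomes binding; allowable increase = 44 hr.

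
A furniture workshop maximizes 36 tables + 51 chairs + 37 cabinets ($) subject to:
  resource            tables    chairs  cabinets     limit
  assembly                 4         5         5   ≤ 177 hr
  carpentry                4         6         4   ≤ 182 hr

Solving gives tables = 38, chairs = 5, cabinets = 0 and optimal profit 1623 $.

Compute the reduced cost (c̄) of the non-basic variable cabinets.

-2

Both assembly and carpentry are binding at x*.
From A_Bᵀ y = c: 4·y_assembly + 4·y_carpentry = 36; 5·y_assembly + 6·y_carpentry = 51.
→ y_assembly = 3 and y_carpentry = 6.
Reduced cost of cabinets: c₃ − yᵀa₃ = 37 − (3·5 + 6·4) = 37 − 39 = -2.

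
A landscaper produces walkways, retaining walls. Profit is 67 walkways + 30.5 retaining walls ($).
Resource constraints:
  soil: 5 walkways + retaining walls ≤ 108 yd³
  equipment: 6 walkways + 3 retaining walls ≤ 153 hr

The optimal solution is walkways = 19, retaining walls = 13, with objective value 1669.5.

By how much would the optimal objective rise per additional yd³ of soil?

Both soil and equipment are binding at x*.
The binding rows give the dual system: 5·y_soil + 6·y_equipment = 67 and 1·y_soil + 3·y_equipment = 30.5.
Solving: y_soil = 2, y_equipment = 9.5.
Shadow price of soil = 2.

2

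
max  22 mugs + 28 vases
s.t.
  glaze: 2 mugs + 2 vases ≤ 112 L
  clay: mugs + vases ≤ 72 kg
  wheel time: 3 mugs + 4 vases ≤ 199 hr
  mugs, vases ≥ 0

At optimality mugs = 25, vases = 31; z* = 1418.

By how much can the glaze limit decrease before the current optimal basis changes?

12.5

Binding constraints: glaze, wheel time. The basis is B = [[2,2],[3,4]] with det 2.
Per unit decrease in glaze, x* moves by d = (-2, 1.5).
The basis stays optimal until mugs reaches 0; allowable decrease = 12.5 L.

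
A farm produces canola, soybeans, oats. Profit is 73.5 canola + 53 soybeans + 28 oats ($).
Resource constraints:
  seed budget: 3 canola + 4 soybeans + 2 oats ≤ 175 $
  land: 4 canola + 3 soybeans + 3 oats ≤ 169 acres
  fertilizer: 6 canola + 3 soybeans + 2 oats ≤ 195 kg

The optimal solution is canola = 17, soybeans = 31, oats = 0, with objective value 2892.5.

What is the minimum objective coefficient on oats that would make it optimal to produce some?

31

Binding: seed budget and fertilizer. Non-binding: land (8 unused).
By complementary slackness, y = 0 for the non-binding constraint.
The binding rows give the dual system: 3·y_seed budget + 6·y_fertilizer = 73.5 and 4·y_seed budget + 3·y_fertilizer = 53.
Solving: y_seed budget = 6.5, y_fertilizer = 9.
oats enters the basis when its profit ≥ yᵀa₃ = 6.5·2 + 9·2 = 31.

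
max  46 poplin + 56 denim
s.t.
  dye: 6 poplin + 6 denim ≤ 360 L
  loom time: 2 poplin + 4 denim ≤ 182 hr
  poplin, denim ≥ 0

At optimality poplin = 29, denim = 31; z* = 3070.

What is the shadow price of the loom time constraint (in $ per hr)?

At the optimum: dye uses 360 of 360 (binding); loom time uses 182 of 182 (binding).
Dual feasibility on the basic columns requires 6·y_dye + 2·y_loom time = 46, 6·y_dye + 4·y_loom time = 56.
Solving: y_dye = 6, y_loom time = 5.
Shadow price of loom time = 5.

5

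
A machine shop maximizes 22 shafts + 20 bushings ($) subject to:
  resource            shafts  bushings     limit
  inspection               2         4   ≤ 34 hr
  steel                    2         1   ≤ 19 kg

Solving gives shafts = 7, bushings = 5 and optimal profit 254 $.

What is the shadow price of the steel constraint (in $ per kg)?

8

Both inspection and steel are binding at x*.
The binding rows give the dual system: 2·y_inspection + 2·y_steel = 22 and 4·y_inspection + 1·y_steel = 20.
This yields shadow prices y_inspection = 3, y_steel = 8.
Shadow price of steel = 8.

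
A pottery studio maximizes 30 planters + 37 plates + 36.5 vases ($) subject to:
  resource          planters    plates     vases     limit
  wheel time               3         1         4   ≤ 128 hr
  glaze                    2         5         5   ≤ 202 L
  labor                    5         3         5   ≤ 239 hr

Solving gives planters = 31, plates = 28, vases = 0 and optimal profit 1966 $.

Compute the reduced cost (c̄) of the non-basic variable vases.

Check each constraint at x*: wheel time 121/128 (slack 7); glaze 202/202 (tight); labor 239/239 (tight).
Slack constraints have shadow price 0 (complementary slackness).
From A_Bᵀ y = c: 2·y_glaze + 5·y_labor = 30; 5·y_glaze + 3·y_labor = 37.
Solving: y_glaze = 5, y_labor = 4.
Reduced cost of vases: c₃ − yᵀa₃ = 36.5 − (5·5 + 4·5) = 36.5 − 45 = -8.5.

-8.5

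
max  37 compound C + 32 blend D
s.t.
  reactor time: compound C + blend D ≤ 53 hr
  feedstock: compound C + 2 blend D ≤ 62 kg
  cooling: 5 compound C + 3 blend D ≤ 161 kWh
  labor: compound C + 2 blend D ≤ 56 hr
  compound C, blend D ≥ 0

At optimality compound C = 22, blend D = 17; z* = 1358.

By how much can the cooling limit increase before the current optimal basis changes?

98

Binding constraints: cooling, labor. The basis is B = [[5,3],[1,2]] with det 7.
Per unit increase in cooling, x* moves by d = (0.2857, -0.1429).
The basis stays optimal until reactor time becomes binding; allowable increase = 98 kWh.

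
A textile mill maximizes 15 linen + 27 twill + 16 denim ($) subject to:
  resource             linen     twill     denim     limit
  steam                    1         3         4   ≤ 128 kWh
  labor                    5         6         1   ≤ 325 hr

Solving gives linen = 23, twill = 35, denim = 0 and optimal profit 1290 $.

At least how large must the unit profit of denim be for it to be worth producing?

Both steam and labor are binding at x*.
Dual feasibility on the basic columns requires 1·y_steam + 5·y_labor = 15, 3·y_steam + 6·y_labor = 27.
This yields shadow prices y_steam = 5, y_labor = 2.
denim enters the basis when its profit ≥ yᵀa₃ = 5·4 + 2·1 = 22.

22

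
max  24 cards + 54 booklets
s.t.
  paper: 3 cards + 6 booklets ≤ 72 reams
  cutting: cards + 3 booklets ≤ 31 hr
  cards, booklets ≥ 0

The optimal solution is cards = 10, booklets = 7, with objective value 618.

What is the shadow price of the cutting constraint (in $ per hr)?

6

At the optimum: paper uses 72 of 72 (binding); cutting uses 31 of 31 (binding).
The binding rows give the dual system: 3·y_paper + 1·y_cutting = 24 and 6·y_paper + 3·y_cutting = 54.
Solving: y_paper = 6, y_cutting = 6.
Shadow price of cutting = 6.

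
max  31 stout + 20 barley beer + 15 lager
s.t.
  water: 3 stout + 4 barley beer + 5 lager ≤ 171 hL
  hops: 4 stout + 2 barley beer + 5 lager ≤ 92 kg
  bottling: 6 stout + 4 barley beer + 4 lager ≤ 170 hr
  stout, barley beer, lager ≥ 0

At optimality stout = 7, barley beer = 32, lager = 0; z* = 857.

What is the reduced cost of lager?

Binding: hops and bottling. Non-binding: water (22 unused).
Slack constraints have shadow price 0 (complementary slackness).
The binding rows give the dual system: 4·y_hops + 6·y_bottling = 31 and 2·y_hops + 4·y_bottling = 20.
→ y_hops = 1 and y_bottling = 4.5.
Reduced cost of lager: c₃ − yᵀa₃ = 15 − (1·5 + 4.5·4) = 15 − 23 = -8.

-8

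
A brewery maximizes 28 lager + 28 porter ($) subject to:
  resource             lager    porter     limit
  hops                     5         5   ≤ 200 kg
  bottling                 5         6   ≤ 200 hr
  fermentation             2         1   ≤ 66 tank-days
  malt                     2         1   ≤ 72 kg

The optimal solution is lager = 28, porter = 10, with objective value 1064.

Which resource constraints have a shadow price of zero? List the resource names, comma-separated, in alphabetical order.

hops: 190/200 (slack 10)
bottling: 200/200 (binding)
fermentation: 66/66 (binding)
malt: 66/72 (slack 6)
By complementary slackness, a constraint with positive slack has shadow price 0 → hops, malt.

hops, malt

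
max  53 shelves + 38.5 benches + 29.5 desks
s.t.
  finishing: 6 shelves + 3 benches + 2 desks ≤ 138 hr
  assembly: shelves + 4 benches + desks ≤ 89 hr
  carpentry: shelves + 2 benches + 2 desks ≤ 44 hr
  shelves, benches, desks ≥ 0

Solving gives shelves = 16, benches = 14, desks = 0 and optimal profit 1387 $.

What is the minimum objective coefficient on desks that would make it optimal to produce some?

31

At the optimum: finishing uses 138 of 138 (binding); assembly uses 72 of 89 (slack = 17); carpentry uses 44 of 44 (binding).
Slack constraints have shadow price 0 (complementary slackness).
From A_Bᵀ y = c: 6·y_finishing + 1·y_carpentry = 53; 3·y_finishing + 2·y_carpentry = 38.5.
This yields shadow prices y_finishing = 7.5, y_carpentry = 8.
desks enters the basis when its profit ≥ yᵀa₃ = 7.5·2 + 8·2 = 31.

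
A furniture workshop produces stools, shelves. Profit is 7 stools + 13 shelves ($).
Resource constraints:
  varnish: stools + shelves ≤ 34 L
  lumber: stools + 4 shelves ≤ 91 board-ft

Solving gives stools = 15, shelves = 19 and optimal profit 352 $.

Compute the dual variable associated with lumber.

At the optimum: varnish uses 34 of 34 (binding); lumber uses 91 of 91 (binding).
Dual feasibility on the basic columns requires 1·y_varnish + 1·y_lumber = 7, 1·y_varnish + 4·y_lumber = 13.
This yields shadow prices y_varnish = 5, y_lumber = 2.
Shadow price of lumber = 2.

2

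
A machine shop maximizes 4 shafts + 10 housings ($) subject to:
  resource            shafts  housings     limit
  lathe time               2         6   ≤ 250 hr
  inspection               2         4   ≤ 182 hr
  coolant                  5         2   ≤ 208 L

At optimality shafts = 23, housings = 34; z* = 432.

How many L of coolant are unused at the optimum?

coolant used = 5·23 + 2·34 = 183; slack = 208 − 183 = 25.

25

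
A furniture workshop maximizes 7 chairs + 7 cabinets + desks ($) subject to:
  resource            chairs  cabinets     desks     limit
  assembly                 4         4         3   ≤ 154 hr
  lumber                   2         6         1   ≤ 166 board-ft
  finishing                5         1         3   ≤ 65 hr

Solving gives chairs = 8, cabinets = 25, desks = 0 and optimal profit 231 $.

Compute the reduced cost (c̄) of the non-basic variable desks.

At the optimum: assembly uses 132 of 154 (slack = 22); lumber uses 166 of 166 (binding); finishing uses 65 of 65 (binding).
Slack constraints have shadow price 0 (complementary slackness).
The binding rows give the dual system: 2·y_lumber + 5·y_finishing = 7 and 6·y_lumber + 1·y_finishing = 7.
This yields shadow prices y_lumber = 1, y_finishing = 1.
Reduced cost of desks: c₃ − yᵀa₃ = 1 − (1·1 + 1·3) = 1 − 4 = -3.

-3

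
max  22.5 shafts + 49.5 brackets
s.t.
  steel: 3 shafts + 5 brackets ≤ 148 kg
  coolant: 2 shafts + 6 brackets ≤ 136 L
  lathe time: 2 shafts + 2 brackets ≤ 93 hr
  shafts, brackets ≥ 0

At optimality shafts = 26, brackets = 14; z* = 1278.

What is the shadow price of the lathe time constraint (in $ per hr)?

0

At the optimum: steel uses 148 of 148 (binding); coolant uses 136 of 136 (binding); lathe time uses 80 of 93 (slack = 13).
Slack constraints have shadow price 0 (complementary slackness).
Dual feasibility on the basic columns requires 3·y_steel + 2·y_coolant = 22.5, 5·y_steel + 6·y_coolant = 49.5.
This yields shadow prices y_steel = 4.5, y_coolant = 4.5.
Shadow price of lathe time = 0.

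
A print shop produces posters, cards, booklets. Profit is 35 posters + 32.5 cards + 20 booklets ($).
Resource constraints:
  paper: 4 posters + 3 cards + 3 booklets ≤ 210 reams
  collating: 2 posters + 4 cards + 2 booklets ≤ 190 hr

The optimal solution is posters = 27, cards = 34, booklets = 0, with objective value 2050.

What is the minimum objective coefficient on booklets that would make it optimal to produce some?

27.5

At the optimum: paper uses 210 of 210 (binding); collating uses 190 of 190 (binding).
The binding rows give the dual system: 4·y_paper + 2·y_collating = 35 and 3·y_paper + 4·y_collating = 32.5.
This yields shadow prices y_paper = 7.5, y_collating = 2.5.
booklets enters the basis when its profit ≥ yᵀa₃ = 7.5·3 + 2.5·2 = 27.5.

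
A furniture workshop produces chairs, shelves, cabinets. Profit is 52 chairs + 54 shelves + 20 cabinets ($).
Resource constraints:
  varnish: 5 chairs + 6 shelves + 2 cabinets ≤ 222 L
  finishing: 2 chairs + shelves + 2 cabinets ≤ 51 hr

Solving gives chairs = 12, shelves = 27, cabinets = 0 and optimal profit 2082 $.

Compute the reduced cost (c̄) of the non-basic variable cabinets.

-8

Both varnish and finishing are binding at x*.
The binding rows give the dual system: 5·y_varnish + 2·y_finishing = 52 and 6·y_varnish + 1·y_finishing = 54.
→ y_varnish = 8 and y_finishing = 6.
Reduced cost of cabinets: c₃ − yᵀa₃ = 20 − (8·2 + 6·2) = 20 − 28 = -8.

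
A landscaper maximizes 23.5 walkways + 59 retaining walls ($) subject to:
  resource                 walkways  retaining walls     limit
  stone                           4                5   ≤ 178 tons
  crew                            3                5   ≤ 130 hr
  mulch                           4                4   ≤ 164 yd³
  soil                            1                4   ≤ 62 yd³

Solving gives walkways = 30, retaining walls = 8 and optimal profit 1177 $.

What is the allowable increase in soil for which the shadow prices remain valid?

Binding constraints: crew, soil. The basis is B = [[3,5],[1,4]] with det 7.
Per unit increase in soil, x* moves by d = (-0.7143, 0.4286).
The basis stays optimal until walkways reaches 0; allowable increase = 42 yd³.

42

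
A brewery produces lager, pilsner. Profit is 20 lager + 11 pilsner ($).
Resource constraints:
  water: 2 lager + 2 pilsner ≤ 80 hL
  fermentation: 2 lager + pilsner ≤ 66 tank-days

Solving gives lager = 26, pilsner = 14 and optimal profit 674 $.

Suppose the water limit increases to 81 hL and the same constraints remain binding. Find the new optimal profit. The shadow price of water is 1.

Δb = 1, so new z* = 674 + (1)·(1) = 674 + 1 = 675.

675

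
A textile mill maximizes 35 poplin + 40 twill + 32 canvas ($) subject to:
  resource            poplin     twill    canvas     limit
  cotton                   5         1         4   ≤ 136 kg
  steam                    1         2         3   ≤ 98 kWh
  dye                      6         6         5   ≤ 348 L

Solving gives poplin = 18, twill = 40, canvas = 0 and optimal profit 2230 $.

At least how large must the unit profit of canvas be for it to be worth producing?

40

Check each constraint at x*: cotton 130/136 (slack 6); steam 98/98 (tight); dye 348/348 (tight).
Slack constraints have shadow price 0 (complementary slackness).
The binding rows give the dual system: 1·y_steam + 6·y_dye = 35 and 2·y_steam + 6·y_dye = 40.
→ y_steam = 5 and y_dye = 5.
canvas enters the basis when its profit ≥ yᵀa₃ = 5·3 + 5·5 = 40.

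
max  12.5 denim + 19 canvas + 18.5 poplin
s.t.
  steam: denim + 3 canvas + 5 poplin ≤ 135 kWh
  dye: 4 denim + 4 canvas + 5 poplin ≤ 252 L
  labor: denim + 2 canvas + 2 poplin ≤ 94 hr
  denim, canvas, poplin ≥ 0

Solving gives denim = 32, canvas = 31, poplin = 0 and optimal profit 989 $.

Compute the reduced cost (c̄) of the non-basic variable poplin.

Binding: dye and labor. Non-binding: steam (10 unused).
Slack constraints have shadow price 0 (complementary slackness).
Dual feasibility on the basic columns requires 4·y_dye + 1·y_labor = 12.5, 4·y_dye + 2·y_labor = 19.
Solving: y_dye = 1.5, y_labor = 6.5.
Reduced cost of poplin: c₃ − yᵀa₃ = 18.5 − (1.5·5 + 6.5·2) = 18.5 − 20.5 = -2.

-2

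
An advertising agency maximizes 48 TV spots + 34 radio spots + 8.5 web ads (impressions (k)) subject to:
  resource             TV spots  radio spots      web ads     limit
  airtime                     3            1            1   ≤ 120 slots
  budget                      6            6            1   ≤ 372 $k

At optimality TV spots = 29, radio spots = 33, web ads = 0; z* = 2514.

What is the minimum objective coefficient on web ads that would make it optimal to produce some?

11.5

At the optimum: airtime uses 120 of 120 (binding); budget uses 372 of 372 (binding).
Dual feasibility on the basic columns requires 3·y_airtime + 6·y_budget = 48, 1·y_airtime + 6·y_budget = 34.
This yields shadow prices y_airtime = 7, y_budget = 4.5.
web ads enters the basis when its profit ≥ yᵀa₃ = 7·1 + 4.5·1 = 11.5.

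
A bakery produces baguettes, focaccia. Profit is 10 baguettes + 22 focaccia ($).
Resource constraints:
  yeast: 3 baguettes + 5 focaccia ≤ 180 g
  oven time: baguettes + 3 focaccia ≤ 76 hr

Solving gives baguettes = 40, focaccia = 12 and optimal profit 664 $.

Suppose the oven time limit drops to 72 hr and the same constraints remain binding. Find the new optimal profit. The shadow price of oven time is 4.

Δb = -4, so new z* = 664 + (4)·(-4) = 664 − 16 = 648.

648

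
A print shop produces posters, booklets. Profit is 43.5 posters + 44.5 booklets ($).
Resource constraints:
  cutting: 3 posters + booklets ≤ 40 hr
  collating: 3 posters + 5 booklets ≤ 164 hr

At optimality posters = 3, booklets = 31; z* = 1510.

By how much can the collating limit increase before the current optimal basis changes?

Binding constraints: cutting, collating. The basis is B = [[3,1],[3,5]] with det 12.
Per unit increase in collating, x* moves by d = (-0.0833, 0.25).
The basis stays optimal until posters reaches 0; allowable increase = 36 hr.

36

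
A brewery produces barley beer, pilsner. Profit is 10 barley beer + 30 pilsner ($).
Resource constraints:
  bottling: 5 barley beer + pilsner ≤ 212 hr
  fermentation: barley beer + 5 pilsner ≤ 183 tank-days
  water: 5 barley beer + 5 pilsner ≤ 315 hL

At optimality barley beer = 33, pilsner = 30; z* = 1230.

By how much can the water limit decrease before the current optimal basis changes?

132

Binding constraints: fermentation, water. The basis is B = [[1,5],[5,5]] with det -20.
Per unit decrease in water, x* moves by d = (-0.25, 0.05).
The basis stays optimal until barley beer reaches 0; allowable decrease = 132 hL.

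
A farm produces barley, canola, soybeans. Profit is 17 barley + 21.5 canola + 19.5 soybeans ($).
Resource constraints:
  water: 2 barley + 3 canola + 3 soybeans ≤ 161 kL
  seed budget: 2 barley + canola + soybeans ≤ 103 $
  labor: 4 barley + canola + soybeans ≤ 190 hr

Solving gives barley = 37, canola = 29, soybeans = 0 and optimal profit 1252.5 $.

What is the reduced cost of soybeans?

-2

At the optimum: water uses 161 of 161 (binding); seed budget uses 103 of 103 (binding); labor uses 177 of 190 (slack = 13).
Slack constraints have shadow price 0 (complementary slackness).
Dual feasibility on the basic columns requires 2·y_water + 2·y_seed budget = 17, 3·y_water + 1·y_seed budget = 21.5.
→ y_water = 6.5 and y_seed budget = 2.
Reduced cost of soybeans: c₃ − yᵀa₃ = 19.5 − (6.5·3 + 2·1) = 19.5 − 21.5 = -2.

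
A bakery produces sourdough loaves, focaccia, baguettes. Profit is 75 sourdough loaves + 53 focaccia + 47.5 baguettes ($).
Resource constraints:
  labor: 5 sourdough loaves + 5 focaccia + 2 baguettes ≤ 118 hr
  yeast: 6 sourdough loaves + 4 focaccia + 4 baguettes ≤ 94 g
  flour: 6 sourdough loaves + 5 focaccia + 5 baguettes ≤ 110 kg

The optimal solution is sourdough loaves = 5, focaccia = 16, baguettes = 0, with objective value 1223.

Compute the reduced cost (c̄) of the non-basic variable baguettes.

-5.5

At the optimum: labor uses 105 of 118 (slack = 13); yeast uses 94 of 94 (binding); flour uses 110 of 110 (binding).
Slack constraints have shadow price 0 (complementary slackness).
The binding rows give the dual system: 6·y_yeast + 6·y_flour = 75 and 4·y_yeast + 5·y_flour = 53.
Solving: y_yeast = 9.5, y_flour = 3.
Reduced cost of baguettes: c₃ − yᵀa₃ = 47.5 − (9.5·4 + 3·5) = 47.5 − 53 = -5.5.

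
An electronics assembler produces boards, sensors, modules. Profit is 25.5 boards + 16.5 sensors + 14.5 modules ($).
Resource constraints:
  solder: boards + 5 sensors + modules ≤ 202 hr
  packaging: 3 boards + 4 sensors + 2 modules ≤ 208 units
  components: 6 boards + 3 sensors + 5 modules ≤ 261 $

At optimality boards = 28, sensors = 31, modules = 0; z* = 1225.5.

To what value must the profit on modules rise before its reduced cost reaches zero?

20.5

At the optimum: solder uses 183 of 202 (slack = 19); packaging uses 208 of 208 (binding); components uses 261 of 261 (binding).
By complementary slackness, y = 0 for the non-binding constraint.
From A_Bᵀ y = c: 3·y_packaging + 6·y_components = 25.5; 4·y_packaging + 3·y_components = 16.5.
→ y_packaging = 1.5 and y_components = 3.5.
modules enters the basis when its profit ≥ yᵀa₃ = 1.5·2 + 3.5·5 = 20.5.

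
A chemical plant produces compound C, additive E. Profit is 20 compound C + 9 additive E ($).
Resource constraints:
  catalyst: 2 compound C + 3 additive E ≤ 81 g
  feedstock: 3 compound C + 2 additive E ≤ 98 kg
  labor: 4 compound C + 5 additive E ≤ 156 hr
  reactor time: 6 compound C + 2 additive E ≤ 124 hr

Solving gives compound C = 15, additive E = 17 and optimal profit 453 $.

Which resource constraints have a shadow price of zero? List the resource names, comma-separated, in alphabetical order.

feedstock, labor

catalyst: 81/81 (binding)
feedstock: 79/98 (slack 19)
labor: 145/156 (slack 11)
reactor time: 124/124 (binding)
By complementary slackness, a constraint with positive slack has shadow price 0 → feedstock, labor.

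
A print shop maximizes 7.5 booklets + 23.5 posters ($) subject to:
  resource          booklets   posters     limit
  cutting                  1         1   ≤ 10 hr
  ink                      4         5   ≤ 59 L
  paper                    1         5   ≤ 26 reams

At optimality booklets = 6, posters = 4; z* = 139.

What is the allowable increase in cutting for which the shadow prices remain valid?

4

Binding constraints: cutting, paper. The basis is B = [[1,1],[1,5]] with det 4.
Per unit increase in cutting, x* moves by d = (1.25, -0.25).
The basis stays optimal until ink becomes binding; allowable increase = 4 hr.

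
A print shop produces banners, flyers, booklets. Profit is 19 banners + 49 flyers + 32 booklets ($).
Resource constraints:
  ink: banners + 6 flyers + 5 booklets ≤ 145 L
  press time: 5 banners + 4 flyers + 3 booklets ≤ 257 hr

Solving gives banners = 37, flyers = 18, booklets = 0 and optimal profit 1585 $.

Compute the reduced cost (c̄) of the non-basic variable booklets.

-8

Check each constraint at x*: ink 145/145 (tight); press time 257/257 (tight).
From A_Bᵀ y = c: 1·y_ink + 5·y_press time = 19; 6·y_ink + 4·y_press time = 49.
→ y_ink = 6.5 and y_press time = 2.5.
Reduced cost of booklets: c₃ − yᵀa₃ = 32 − (6.5·5 + 2.5·3) = 32 − 40 = -8.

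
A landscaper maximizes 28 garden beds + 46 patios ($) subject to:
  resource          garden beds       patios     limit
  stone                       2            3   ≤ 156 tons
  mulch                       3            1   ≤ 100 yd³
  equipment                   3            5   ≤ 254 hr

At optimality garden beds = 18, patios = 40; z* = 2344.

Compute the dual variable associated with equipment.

8

Binding: stone and equipment. Non-binding: mulch (6 unused).
By complementary slackness, y = 0 for the non-binding constraint.
The binding rows give the dual system: 2·y_stone + 3·y_equipment = 28 and 3·y_stone + 5·y_equipment = 46.
This yields shadow prices y_stone = 2, y_equipment = 8.
Shadow price of equipment = 8.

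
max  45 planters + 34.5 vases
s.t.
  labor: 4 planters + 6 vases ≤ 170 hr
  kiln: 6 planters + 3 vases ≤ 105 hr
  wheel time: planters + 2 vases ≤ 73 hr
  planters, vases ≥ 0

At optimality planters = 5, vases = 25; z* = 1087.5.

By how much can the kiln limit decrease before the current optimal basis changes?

Binding constraints: labor, kiln. The basis is B = [[4,6],[6,3]] with det -24.
Per unit decrease in kiln, x* moves by d = (-0.25, 0.1667).
The basis stays optimal until planters reaches 0; allowable decrease = 20 hr.

20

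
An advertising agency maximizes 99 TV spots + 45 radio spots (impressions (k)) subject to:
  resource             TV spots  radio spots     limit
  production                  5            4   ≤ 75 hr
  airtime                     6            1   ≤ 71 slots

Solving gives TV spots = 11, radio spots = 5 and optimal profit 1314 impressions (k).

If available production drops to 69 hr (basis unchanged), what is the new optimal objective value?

Check each constraint at x*: production 75/75 (tight); airtime 71/71 (tight).
Dual feasibility on the basic columns requires 5·y_production + 6·y_airtime = 99, 4·y_production + 1·y_airtime = 45.
This yields shadow prices y_production = 9, y_airtime = 9.
Δz = y_production·Δb = 9 × (-6) = -54, so new z* = 1314 − 54 = 1260.

1260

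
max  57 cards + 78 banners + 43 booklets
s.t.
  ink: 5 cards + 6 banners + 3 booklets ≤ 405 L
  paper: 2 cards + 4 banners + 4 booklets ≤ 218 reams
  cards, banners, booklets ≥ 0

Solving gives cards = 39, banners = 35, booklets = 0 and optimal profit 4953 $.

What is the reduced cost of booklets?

-8

At the optimum: ink uses 405 of 405 (binding); paper uses 218 of 218 (binding).
Dual feasibility on the basic columns requires 5·y_ink + 2·y_paper = 57, 6·y_ink + 4·y_paper = 78.
This yields shadow prices y_ink = 9, y_paper = 6.
Reduced cost of booklets: c₃ − yᵀa₃ = 43 − (9·3 + 6·4) = 43 − 51 = -8.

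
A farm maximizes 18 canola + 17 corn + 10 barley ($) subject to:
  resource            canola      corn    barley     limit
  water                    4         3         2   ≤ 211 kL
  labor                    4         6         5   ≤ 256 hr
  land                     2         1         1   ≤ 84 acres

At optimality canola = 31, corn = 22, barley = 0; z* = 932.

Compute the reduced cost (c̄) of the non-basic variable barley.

-5

Binding: labor and land. Non-binding: water (21 unused).
By complementary slackness, y = 0 for the non-binding constraint.
From A_Bᵀ y = c: 4·y_labor + 2·y_land = 18; 6·y_labor + 1·y_land = 17.
Solving: y_labor = 2, y_land = 5.
Reduced cost of barley: c₃ − yᵀa₃ = 10 − (2·5 + 5·1) = 10 − 15 = -5.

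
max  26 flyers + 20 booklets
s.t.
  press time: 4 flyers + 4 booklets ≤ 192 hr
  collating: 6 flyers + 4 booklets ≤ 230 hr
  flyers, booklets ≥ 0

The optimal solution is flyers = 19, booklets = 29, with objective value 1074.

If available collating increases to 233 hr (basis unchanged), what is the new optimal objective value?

1083

Check each constraint at x*: press time 192/192 (tight); collating 230/230 (tight).
Dual feasibility on the basic columns requires 4·y_press time + 6·y_collating = 26, 4·y_press time + 4·y_collating = 20.
Solving: y_press time = 2, y_collating = 3.
Δz = y_collating·Δb = 3 × (3) = 9, so new z* = 1074 + 9 = 1083.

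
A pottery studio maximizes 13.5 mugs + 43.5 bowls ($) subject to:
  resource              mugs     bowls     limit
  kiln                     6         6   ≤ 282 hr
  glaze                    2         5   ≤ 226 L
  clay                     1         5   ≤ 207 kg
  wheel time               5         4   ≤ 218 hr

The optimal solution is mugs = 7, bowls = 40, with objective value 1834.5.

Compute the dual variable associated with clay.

7.5

Binding: kiln and clay. Non-binding: glaze (12 unused), wheel time (23 unused).
Since glaze, wheel time are not tight, their duals are 0.
Dual feasibility on the basic columns requires 6·y_kiln + 1·y_clay = 13.5, 6·y_kiln + 5·y_clay = 43.5.
Solving: y_kiln = 1, y_clay = 7.5.
Shadow price of clay = 7.5.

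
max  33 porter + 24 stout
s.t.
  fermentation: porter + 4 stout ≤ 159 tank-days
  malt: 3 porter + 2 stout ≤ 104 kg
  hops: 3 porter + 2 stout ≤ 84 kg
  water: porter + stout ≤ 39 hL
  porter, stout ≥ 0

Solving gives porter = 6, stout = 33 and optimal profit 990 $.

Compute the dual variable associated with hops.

At the optimum: fermentation uses 138 of 159 (slack = 21); malt uses 84 of 104 (slack = 20); hops uses 84 of 84 (binding); water uses 39 of 39 (binding).
By complementary slackness, y = 0 for the non-binding constraints.
From A_Bᵀ y = c: 3·y_hops + 1·y_water = 33; 2·y_hops + 1·y_water = 24.
Solving: y_hops = 9, y_water = 6.
Shadow price of hops = 9.

9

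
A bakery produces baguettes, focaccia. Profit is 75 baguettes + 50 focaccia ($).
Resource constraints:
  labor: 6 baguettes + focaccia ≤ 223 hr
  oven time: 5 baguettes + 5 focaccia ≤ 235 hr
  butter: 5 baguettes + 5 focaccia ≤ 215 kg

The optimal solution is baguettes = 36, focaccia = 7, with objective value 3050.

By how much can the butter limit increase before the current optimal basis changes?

Binding constraints: labor, butter. The basis is B = [[6,1],[5,5]] with det 25.
Per unit increase in butter, x* moves by d = (-0.04, 0.24).
The basis stays optimal until oven time becomes binding; allowable increase = 20 kg.

20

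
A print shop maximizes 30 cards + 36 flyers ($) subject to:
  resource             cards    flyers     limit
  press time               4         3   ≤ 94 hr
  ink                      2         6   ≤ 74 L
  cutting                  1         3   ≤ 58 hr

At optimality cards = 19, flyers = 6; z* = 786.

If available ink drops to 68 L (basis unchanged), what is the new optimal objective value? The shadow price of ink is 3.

Δb = -6, so new z* = 786 + (3)·(-6) = 786 − 18 = 768.

768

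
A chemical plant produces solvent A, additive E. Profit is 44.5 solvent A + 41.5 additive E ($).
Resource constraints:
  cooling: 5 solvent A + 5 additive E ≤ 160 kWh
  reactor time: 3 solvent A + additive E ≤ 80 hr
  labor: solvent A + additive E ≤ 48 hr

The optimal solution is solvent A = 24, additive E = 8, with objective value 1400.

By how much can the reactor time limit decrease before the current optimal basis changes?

48

Binding constraints: cooling, reactor time. The basis is B = [[5,5],[3,1]] with det -10.
Per unit decrease in reactor time, x* moves by d = (-0.5, 0.5).
The basis stays optimal until solvent A reaches 0; allowable decrease = 48 hr.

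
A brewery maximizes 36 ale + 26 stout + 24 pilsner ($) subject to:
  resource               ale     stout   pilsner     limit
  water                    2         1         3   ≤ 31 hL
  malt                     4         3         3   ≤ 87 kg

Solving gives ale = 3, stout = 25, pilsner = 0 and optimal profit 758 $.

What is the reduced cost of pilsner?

-6

Both water and malt are binding at x*.
The binding rows give the dual system: 2·y_water + 4·y_malt = 36 and 1·y_water + 3·y_malt = 26.
Solving: y_water = 2, y_malt = 8.
Reduced cost of pilsner: c₃ − yᵀa₃ = 24 − (2·3 + 8·3) = 24 − 30 = -6.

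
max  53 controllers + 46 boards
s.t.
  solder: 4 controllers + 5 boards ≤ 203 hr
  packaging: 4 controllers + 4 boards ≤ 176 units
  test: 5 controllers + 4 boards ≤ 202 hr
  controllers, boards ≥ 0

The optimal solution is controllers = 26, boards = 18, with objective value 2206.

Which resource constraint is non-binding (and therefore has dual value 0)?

solder: 194/203 (slack 9)
packaging: 176/176 (binding)
test: 202/202 (binding)
By complementary slackness, a constraint with positive slack has shadow price 0 → solder.

solder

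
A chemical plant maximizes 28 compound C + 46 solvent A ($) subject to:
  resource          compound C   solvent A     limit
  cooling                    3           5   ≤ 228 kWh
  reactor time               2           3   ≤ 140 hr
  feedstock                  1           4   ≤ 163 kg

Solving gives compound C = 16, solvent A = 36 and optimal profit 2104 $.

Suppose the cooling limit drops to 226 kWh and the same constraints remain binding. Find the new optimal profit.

2088

Binding: cooling and reactor time. Non-binding: feedstock (3 unused).
Since feedstock is not tight, its dual is 0.
The binding rows give the dual system: 3·y_cooling + 2·y_reactor time = 28 and 5·y_cooling + 3·y_reactor time = 46.
→ y_cooling = 8 and y_reactor time = 2.
Δz = y_cooling·Δb = 8 × (-2) = -16, so new z* = 2104 − 16 = 2088.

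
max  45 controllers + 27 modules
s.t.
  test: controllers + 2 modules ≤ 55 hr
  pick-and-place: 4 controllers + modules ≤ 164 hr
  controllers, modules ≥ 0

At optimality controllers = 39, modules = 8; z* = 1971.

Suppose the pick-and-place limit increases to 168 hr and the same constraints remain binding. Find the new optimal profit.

2007

At the optimum: test uses 55 of 55 (binding); pick-and-place uses 164 of 164 (binding).
The binding rows give the dual system: 1·y_test + 4·y_pick-and-place = 45 and 2·y_test + 1·y_pick-and-place = 27.
→ y_test = 9 and y_pick-and-place = 9.
Δz = y_pick-and-place·Δb = 9 × (4) = 36, so new z* = 1971 + 36 = 2007.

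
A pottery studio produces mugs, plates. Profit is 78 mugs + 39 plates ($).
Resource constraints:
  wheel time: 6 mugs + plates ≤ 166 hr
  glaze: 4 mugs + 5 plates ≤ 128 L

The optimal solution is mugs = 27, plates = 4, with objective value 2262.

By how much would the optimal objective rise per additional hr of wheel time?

9

Check each constraint at x*: wheel time 166/166 (tight); glaze 128/128 (tight).
Dual feasibility on the basic columns requires 6·y_wheel time + 4·y_glaze = 78, 1·y_wheel time + 5·y_glaze = 39.
→ y_wheel time = 9 and y_glaze = 6.
Shadow price of wheel time = 9.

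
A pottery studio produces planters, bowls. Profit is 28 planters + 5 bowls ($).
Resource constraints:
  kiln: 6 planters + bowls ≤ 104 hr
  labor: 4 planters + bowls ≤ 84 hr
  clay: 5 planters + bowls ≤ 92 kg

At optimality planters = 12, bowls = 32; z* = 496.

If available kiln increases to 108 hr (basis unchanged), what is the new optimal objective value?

508

Binding: kiln and clay. Non-binding: labor (4 unused).
Slack constraints have shadow price 0 (complementary slackness).
The binding rows give the dual system: 6·y_kiln + 5·y_clay = 28 and 1·y_kiln + 1·y_clay = 5.
→ y_kiln = 3 and y_clay = 2.
Δz = y_kiln·Δb = 3 × (4) = 12, so new z* = 496 + 12 = 508.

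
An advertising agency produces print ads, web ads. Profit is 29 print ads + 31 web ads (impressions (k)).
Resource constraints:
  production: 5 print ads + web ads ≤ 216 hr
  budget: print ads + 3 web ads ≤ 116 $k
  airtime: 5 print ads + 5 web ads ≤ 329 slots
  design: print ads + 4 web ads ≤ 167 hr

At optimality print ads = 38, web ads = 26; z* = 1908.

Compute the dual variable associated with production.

4

Binding: production and budget. Non-binding: airtime (9 unused), design (25 unused).
Since airtime, design are not tight, their duals are 0.
The binding rows give the dual system: 5·y_production + 1·y_budget = 29 and 1·y_production + 3·y_budget = 31.
This yields shadow prices y_production = 4, y_budget = 9.
Shadow price of production = 4.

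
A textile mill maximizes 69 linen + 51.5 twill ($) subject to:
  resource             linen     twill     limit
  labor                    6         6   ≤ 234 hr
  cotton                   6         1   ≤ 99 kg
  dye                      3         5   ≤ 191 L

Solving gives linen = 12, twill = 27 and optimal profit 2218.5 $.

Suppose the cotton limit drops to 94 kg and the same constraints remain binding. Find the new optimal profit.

Check each constraint at x*: labor 234/234 (tight); cotton 99/99 (tight); dye 171/191 (slack 20).
Since dye is not tight, its dual is 0.
The binding rows give the dual system: 6·y_labor + 6·y_cotton = 69 and 6·y_labor + 1·y_cotton = 51.5.
→ y_labor = 8 and y_cotton = 3.5.
Δz = y_cotton·Δb = 3.5 × (-5) = -17.5, so new z* = 2218.5 − 17.5 = 2201.

2201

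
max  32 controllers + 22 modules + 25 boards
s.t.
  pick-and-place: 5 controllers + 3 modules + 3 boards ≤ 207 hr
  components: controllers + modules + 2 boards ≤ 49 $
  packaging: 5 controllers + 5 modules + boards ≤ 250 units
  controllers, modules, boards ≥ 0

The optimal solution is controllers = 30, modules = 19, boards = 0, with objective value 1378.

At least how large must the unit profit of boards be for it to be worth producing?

29

At the optimum: pick-and-place uses 207 of 207 (binding); components uses 49 of 49 (binding); packaging uses 245 of 250 (slack = 5).
Slack constraints have shadow price 0 (complementary slackness).
Dual feasibility on the basic columns requires 5·y_pick-and-place + 1·y_components = 32, 3·y_pick-and-place + 1·y_components = 22.
This yields shadow prices y_pick-and-place = 5, y_components = 7.
boards enters the basis when its profit ≥ yᵀa₃ = 5·3 + 7·2 = 29.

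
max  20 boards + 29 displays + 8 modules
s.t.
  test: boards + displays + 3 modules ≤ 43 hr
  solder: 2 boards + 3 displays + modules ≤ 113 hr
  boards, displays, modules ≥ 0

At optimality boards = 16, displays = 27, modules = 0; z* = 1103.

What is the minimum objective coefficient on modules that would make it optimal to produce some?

Check each constraint at x*: test 43/43 (tight); solder 113/113 (tight).
Dual feasibility on the basic columns requires 1·y_test + 2·y_solder = 20, 1·y_test + 3·y_solder = 29.
→ y_test = 2 and y_solder = 9.
modules enters the basis when its profit ≥ yᵀa₃ = 2·3 + 9·1 = 15.

15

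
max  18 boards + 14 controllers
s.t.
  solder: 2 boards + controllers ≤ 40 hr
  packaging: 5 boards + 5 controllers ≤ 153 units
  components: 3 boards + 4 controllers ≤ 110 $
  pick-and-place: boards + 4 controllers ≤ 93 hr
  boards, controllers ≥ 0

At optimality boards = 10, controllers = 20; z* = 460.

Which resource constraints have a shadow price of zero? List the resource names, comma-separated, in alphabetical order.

packaging, pick-and-place

solder: 40/40 (binding)
packaging: 150/153 (slack 3)
components: 110/110 (binding)
pick-and-place: 90/93 (slack 3)
By complementary slackness, a constraint with positive slack has shadow price 0 → packaging, pick-and-place.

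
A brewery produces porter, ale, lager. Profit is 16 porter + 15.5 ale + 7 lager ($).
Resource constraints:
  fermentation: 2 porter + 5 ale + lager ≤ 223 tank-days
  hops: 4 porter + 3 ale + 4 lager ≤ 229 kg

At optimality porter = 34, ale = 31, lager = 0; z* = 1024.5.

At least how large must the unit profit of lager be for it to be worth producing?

15

At the optimum: fermentation uses 223 of 223 (binding); hops uses 229 of 229 (binding).
The binding rows give the dual system: 2·y_fermentation + 4·y_hops = 16 and 5·y_fermentation + 3·y_hops = 15.5.
Solving: y_fermentation = 1, y_hops = 3.5.
lager enters the basis when its profit ≥ yᵀa₃ = 1·1 + 3.5·4 = 15.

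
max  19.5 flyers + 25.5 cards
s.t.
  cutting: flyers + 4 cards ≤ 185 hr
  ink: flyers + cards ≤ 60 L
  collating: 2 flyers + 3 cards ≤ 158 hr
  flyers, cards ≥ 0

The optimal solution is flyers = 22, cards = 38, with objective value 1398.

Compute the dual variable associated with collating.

6

At the optimum: cutting uses 174 of 185 (slack = 11); ink uses 60 of 60 (binding); collating uses 158 of 158 (binding).
Slack constraints have shadow price 0 (complementary slackness).
The binding rows give the dual system: 1·y_ink + 2·y_collating = 19.5 and 1·y_ink + 3·y_collating = 25.5.
This yields shadow prices y_ink = 7.5, y_collating = 6.
Shadow price of collating = 6.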